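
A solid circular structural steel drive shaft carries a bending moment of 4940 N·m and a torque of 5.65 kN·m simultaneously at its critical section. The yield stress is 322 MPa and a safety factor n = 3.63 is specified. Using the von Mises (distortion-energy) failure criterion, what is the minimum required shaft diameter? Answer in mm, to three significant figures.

σ_allow = σ_y/n = 322/3.63 = 88.71 MPa.
For a solid shaft σ_b = 32M/(πd³) and τ = 16T/(πd³), so the von Mises stress is σ' = (16/πd³)·√(4M²+3T²).
√(4M²+3T²) = √(4×(4.940×10^6)² + 3×(5.650×10^6)²) = 1.391×10^7 N·mm.
d³ = 16×1.391×10^7/(π×88.71) = 798400 mm³.
d = 92.77 mm.

d = 92.8 mm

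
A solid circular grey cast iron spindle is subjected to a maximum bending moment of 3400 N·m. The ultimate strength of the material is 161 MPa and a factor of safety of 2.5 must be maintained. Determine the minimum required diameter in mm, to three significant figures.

d = 81.3 mm

σ_allow = 161/2.5 = 64.40 MPa.
For a solid circular section σ = 32M/(πd³), so d³ = 32M/(π σ_allow) = 32×3400000/(π×64.40) = 537800 mm³.
d = 81.32 mm.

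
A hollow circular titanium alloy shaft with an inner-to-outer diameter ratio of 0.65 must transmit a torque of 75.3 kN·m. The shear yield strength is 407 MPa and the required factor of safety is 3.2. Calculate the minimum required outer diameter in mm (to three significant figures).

d_o = 154 mm

τ_allow = 407/3.2 = 127.2 MPa.
For a hollow shaft τ = 16T/[πd_o³(1−k⁴)] with k = 0.65, so 1−k⁴ = 0.8215.
d_o³ = 16T/[π τ_allow (1−k⁴)] = 16×7.5300×10^7/(π×127.2×0.8215) = 3.670×10^6 mm³.
d_o = 154.3 mm.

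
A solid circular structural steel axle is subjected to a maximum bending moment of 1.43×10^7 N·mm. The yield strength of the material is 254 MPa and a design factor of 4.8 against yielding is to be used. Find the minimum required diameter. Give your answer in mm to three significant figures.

σ_allow = 254/4.8 = 52.92 MPa.
For a solid circular section σ = 32M/(πd³), so d³ = 32M/(π σ_allow) = 32×1.4300×10^7/(π×52.92) = 2.753×10^6 mm³.
d = 140.1 mm.

d = 140 mm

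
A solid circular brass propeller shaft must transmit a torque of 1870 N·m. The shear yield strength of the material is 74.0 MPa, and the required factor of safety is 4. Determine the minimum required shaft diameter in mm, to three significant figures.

d = 80.1 mm

Allowable shear stress τ_allow = 74.0/4 = 18.50 MPa.
For a solid shaft τ = 16T/(πd³), so d³ = 16T/(π τ_allow) = 16×1870000/(π×18.50) = 514800 mm³.
d = (514800)^(1/3) = 80.15 mm.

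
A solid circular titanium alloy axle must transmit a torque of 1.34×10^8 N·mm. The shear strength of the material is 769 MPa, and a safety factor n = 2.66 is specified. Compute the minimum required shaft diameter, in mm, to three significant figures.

Allowable shear stress τ_allow = 769/2.66 = 289.1 MPa.
For a solid shaft τ = 16T/(πd³), so d³ = 16T/(π τ_allow) = 16×1.3400×10^8/(π×289.1) = 2.361×10^6 mm³.
d = (2.361×10^6)^(1/3) = 133.2 mm.

d = 133 mm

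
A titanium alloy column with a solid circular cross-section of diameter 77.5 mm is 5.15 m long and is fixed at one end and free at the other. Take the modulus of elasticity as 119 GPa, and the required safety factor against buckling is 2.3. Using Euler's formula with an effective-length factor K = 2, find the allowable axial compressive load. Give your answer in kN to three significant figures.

P_allow = 8.52 kN

I = πd⁴/64 = π×77.5⁴/64 = 1.771×10^6 mm⁴.
Effective length L_e = KL = 2×5.15 m = 10300 mm.
Euler critical load P_cr = π²EI/L_e² = π²×119000×1.771×10^6/10300² = 19600 N.
P_allow = P_cr/n = 19600/2.3 = 8524 N.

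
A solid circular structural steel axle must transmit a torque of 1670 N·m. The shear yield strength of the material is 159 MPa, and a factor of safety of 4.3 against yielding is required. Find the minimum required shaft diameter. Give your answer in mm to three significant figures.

d = 61.3 mm

Allowable shear stress τ_allow = 159/4.3 = 36.98 MPa.
For a solid shaft τ = 16T/(πd³), so d³ = 16T/(π τ_allow) = 16×1670000/(π×36.98) = 230000 mm³.
d = (230000)^(1/3) = 61.27 mm.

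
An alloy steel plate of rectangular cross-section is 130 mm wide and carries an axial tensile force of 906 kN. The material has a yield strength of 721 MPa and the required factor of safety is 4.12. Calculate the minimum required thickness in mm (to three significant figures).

t = 39.8 mm

σ_allow = 721/4.12 = 175.0 MPa.
Required area A = F/σ_allow = 906000/175.0 = 5177 mm².
t = A/w = 5177/130 = 39.82 mm.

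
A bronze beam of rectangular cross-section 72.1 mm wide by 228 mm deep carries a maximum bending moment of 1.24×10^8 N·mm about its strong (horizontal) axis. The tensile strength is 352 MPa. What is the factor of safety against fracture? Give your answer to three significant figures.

n = 1.77

Section modulus S = bh²/6 = 72.1×228²/6 = 624700 mm³.
σ = M/S = 1.2400×10^8/624700 = 198.5 MPa.
n = 352/198.5 = 1.773.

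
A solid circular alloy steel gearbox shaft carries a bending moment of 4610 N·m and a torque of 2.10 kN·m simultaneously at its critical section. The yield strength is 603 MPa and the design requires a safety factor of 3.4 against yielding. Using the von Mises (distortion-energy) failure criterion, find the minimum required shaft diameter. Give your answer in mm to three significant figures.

d = 65.8 mm

σ_allow = σ_y/n = 603/3.4 = 177.4 MPa.
For a solid shaft σ_b = 32M/(πd³) and τ = 16T/(πd³), so the von Mises stress is σ' = (16/πd³)·√(4M²+3T²).
√(4M²+3T²) = √(4×(4.610×10^6)² + 3×(2.100×10^6)²) = 9.912×10^6 N·mm.
d³ = 16×9.912×10^6/(π×177.4) = 284600 mm³.
d = 65.78 mm.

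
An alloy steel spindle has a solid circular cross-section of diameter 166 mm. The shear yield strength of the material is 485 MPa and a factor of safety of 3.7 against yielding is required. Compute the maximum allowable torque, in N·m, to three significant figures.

τ_allow = 485/3.7 = 131.1 MPa.
For a solid shaft T_allow = τ_allow·πd³/16; πd³/16 = π×166³/16 = 898200 mm³.
T_allow = 131.1×898200 = 1.177×10^8 N·mm = 117700 N·m.

T_allow = 1.18×10^5 N·m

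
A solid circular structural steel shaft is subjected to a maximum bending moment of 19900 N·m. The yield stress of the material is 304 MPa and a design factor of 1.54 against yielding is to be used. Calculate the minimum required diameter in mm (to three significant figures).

d = 101 mm

σ_allow = 304/1.54 = 197.4 MPa.
For a solid circular section σ = 32M/(πd³), so d³ = 32M/(π σ_allow) = 32×1.9900×10^7/(π×197.4) = 1.027×10^6 mm³.
d = 100.9 mm.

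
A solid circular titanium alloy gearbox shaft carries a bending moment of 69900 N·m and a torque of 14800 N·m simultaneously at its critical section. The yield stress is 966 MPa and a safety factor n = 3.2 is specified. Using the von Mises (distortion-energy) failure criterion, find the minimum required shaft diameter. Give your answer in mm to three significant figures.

d = 134 mm

σ_allow = σ_y/n = 966/3.2 = 301.9 MPa.
For a solid shaft σ_b = 32M/(πd³) and τ = 16T/(πd³), so the von Mises stress is σ' = (16/πd³)·√(4M²+3T²).
√(4M²+3T²) = √(4×(6.990×10^7)² + 3×(1.480×10^7)²) = 1.421×10^8 N·mm.
d³ = 16×1.421×10^8/(π×301.9) = 2.398×10^6 mm³.
d = 133.8 mm.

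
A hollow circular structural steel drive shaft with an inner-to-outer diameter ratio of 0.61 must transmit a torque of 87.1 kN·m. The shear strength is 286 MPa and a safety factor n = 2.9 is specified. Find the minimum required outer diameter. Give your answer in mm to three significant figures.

d_o = 173 mm

τ_allow = 286/2.9 = 98.62 MPa.
For a hollow shaft τ = 16T/[πd_o³(1−k⁴)] with k = 0.61, so 1−k⁴ = 0.8615.
d_o³ = 16T/[π τ_allow (1−k⁴)] = 16×8.7100×10^7/(π×98.62×0.8615) = 5.221×10^6 mm³.
d_o = 173.5 mm.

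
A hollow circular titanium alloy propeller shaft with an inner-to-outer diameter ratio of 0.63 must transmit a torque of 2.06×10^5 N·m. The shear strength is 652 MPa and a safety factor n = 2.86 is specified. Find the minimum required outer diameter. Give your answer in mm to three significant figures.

τ_allow = 652/2.86 = 228.0 MPa.
For a hollow shaft τ = 16T/[πd_o³(1−k⁴)] with k = 0.63, so 1−k⁴ = 0.8425.
d_o³ = 16T/[π τ_allow (1−k⁴)] = 16×2.0600×10^8/(π×228.0×0.8425) = 5.463×10^6 mm³.
d_o = 176.1 mm.

d_o = 176 mm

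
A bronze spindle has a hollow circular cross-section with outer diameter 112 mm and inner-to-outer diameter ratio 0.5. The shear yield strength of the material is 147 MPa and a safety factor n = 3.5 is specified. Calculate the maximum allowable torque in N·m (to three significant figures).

T_allow = 10900 N·m

τ_allow = 147/3.5 = 42.00 MPa.
For a hollow shaft T_allow = τ_allow·πd_o³(1−k⁴)/16 with 1−k⁴ = 0.9375, so πd_o³(1−k⁴)/16 = 258600 mm³.
T_allow = 42.00×258600 = 1.086×10^7 N·mm = 10860 N·m.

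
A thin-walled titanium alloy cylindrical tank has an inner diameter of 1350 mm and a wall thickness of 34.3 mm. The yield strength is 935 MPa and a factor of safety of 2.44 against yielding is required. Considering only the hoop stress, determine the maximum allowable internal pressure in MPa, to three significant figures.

σ_allow = 935/2.44 = 383.2 MPa.
σ_h = pD/(2t) → p_allow = 2σ_allow t/D = 2×383.2×34.3/1350 = 19.47 MPa.

p_allow = 19.5 MPa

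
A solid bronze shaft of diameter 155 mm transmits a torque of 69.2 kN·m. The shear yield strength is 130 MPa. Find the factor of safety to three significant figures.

n = 1.37

τ = 16T/(πd³) = 16×6.9200×10^7/(π×155³) = 94.64 MPa.
n = τ_limit/τ = 130/94.64 = 1.374.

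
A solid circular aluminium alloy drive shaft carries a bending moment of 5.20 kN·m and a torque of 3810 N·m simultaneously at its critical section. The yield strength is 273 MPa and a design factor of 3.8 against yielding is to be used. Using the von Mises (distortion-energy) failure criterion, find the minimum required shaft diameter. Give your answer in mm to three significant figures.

σ_allow = σ_y/n = 273/3.8 = 71.84 MPa.
For a solid shaft σ_b = 32M/(πd³) and τ = 16T/(πd³), so the von Mises stress is σ' = (16/πd³)·√(4M²+3T²).
√(4M²+3T²) = √(4×(5.200×10^6)² + 3×(3.810×10^6)²) = 1.232×10^7 N·mm.
d³ = 16×1.232×10^7/(π×71.84) = 873200 mm³.
d = 95.58 mm.

d = 95.6 mm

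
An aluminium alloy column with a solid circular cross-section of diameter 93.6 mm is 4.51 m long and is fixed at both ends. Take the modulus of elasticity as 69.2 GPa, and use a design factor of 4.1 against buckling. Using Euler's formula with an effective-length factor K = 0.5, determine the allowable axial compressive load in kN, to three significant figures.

P_allow = 123 kN

I = πd⁴/64 = π×93.6⁴/64 = 3.768×10^6 mm⁴.
Effective length L_e = KL = 0.5×4.51 m = 2255 mm.
Euler critical load P_cr = π²EI/L_e² = π²×69200×3.768×10^6/2255² = 506000 N.
P_allow = P_cr/n = 506000/4.1 = 123400 N.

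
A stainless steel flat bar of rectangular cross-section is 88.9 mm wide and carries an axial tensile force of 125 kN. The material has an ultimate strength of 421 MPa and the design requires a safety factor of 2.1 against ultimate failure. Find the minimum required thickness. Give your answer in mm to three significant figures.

t = 7.01 mm

σ_allow = 421/2.1 = 200.5 MPa.
Required area A = F/σ_allow = 125000/200.5 = 623.5 mm².
t = A/w = 623.5/88.9 = 7.014 mm.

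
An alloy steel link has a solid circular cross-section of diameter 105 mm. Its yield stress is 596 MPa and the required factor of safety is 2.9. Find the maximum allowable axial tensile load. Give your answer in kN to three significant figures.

F_allow = 1780 kN

σ_allow = 596/2.9 = 205.5 MPa.
A = πd²/4 = π×105²/4 = 8659 mm².
F_allow = σ_allow × A = 205.5×8659 = 1.780×10^6 N.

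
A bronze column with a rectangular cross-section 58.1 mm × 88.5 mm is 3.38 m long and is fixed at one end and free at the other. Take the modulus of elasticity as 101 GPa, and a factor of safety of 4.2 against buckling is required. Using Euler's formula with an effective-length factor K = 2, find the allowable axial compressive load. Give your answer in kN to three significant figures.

P_allow = 7.51 kN

Buckling occurs about the weak axis: I_min = h·b³/12 = 88.5×58.1³/12 = 1.446×10^6 mm⁴ (b = 58.1 mm is the smaller dimension).
Effective length L_e = KL = 2×3.38 m = 6760 mm.
Euler critical load P_cr = π²EI/L_e² = π²×101000×1.446×10^6/6760² = 31550 N.
P_allow = P_cr/n = 31550/4.2 = 7512 N.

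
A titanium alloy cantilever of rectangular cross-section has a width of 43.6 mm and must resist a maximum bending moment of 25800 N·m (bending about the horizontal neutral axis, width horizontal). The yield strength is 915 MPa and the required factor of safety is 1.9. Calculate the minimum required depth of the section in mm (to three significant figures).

σ_allow = 915/1.9 = 481.6 MPa.
For a rectangular section σ = 6M/(bh²), so h² = 6M/(b σ_allow) = 6×2.5800×10^7/(43.6×481.6) = 7373 mm².
h = 85.86 mm.

h = 85.9 mm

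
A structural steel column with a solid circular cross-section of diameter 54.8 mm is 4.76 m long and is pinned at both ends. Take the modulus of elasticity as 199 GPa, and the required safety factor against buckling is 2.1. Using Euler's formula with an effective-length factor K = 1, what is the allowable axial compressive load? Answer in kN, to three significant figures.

P_allow = 18.3 kN

I = πd⁴/64 = π×54.8⁴/64 = 442700 mm⁴.
Effective length L_e = KL = 1×4.76 m = 4760 mm.
Euler critical load P_cr = π²EI/L_e² = π²×199000×442700/4760² = 38370 N.
P_allow = P_cr/n = 38370/2.1 = 18270 N.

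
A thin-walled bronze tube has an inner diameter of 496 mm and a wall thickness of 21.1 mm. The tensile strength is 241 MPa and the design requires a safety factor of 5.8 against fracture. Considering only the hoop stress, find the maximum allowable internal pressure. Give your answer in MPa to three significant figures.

p_allow = 3.54 MPa

σ_allow = 241/5.8 = 41.55 MPa.
σ_h = pD/(2t) → p_allow = 2σ_allow t/D = 2×41.55×21.1/496 = 3.535 MPa.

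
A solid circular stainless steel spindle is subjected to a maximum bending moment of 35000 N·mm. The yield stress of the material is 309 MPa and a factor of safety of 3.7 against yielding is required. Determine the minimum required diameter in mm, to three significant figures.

d = 16.2 mm

σ_allow = 309/3.7 = 83.51 MPa.
For a solid circular section σ = 32M/(πd³), so d³ = 32M/(π σ_allow) = 32×35000/(π×83.51) = 4269 mm³.
d = 16.22 mm.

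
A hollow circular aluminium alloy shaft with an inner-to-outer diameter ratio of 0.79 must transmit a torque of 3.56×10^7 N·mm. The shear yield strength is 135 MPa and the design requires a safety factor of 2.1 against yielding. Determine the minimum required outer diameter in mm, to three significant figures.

τ_allow = 135/2.1 = 64.29 MPa.
For a hollow shaft τ = 16T/[πd_o³(1−k⁴)] with k = 0.79, so 1−k⁴ = 0.6105.
d_o³ = 16T/[π τ_allow (1−k⁴)] = 16×3.5600×10^7/(π×64.29×0.6105) = 4.620×10^6 mm³.
d_o = 166.5 mm.

d_o = 167 mm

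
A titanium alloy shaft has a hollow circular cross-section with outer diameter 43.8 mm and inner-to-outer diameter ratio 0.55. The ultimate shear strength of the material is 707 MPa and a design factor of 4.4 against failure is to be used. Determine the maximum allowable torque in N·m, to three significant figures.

τ_allow = 707/4.4 = 160.7 MPa.
For a hollow shaft T_allow = τ_allow·πd_o³(1−k⁴)/16 with 1−k⁴ = 0.9085, so πd_o³(1−k⁴)/16 = 14990 mm³.
T_allow = 160.7×14990 = 2.408×10^6 N·mm = 2408 N·m.

T_allow = 2410 N·m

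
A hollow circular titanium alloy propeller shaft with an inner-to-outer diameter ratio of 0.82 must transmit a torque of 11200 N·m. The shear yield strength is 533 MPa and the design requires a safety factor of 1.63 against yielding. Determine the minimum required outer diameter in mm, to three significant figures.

τ_allow = 533/1.63 = 327.0 MPa.
For a hollow shaft τ = 16T/[πd_o³(1−k⁴)] with k = 0.82, so 1−k⁴ = 0.5479.
d_o³ = 16T/[π τ_allow (1−k⁴)] = 16×1.1200×10^7/(π×327.0×0.5479) = 318400 mm³.
d_o = 68.28 mm.

d_o = 68.3 mm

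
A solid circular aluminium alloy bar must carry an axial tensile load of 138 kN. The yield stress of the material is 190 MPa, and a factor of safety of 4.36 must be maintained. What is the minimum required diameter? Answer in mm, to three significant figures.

d = 63.5 mm

Allowable stress σ_allow = 190/4.36 = 43.58 MPa.
Required area A = F/σ_allow = 138000/43.58 = 3167 mm².
A = πd²/4 → d = √(4A/π) = 63.50 mm.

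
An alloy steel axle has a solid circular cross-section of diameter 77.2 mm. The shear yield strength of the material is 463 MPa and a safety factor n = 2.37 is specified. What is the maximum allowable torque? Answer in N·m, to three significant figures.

τ_allow = 463/2.37 = 195.4 MPa.
For a solid shaft T_allow = τ_allow·πd³/16; πd³/16 = π×77.2³/16 = 90340 mm³.
T_allow = 195.4×90340 = 1.765×10^7 N·mm = 17650 N·m.

T_allow = 17600 N·m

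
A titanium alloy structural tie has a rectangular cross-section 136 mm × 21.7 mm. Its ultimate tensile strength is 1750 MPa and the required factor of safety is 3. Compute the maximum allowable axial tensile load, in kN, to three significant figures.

σ_allow = 1750/3 = 583.3 MPa.
A = 136×21.7 = 2951 mm².
F_allow = σ_allow × A = 583.3×2951 = 1.722×10^6 N.

F_allow = 1720 kN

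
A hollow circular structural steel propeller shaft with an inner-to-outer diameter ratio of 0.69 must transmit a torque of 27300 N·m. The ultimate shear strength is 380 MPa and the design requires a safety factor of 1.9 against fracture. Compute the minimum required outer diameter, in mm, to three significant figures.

τ_allow = 380/1.9 = 200.0 MPa.
For a hollow shaft τ = 16T/[πd_o³(1−k⁴)] with k = 0.69, so 1−k⁴ = 0.7733.
d_o³ = 16T/[π τ_allow (1−k⁴)] = 16×2.7300×10^7/(π×200.0×0.7733) = 899000 mm³.
d_o = 96.51 mm.

d_o = 96.5 mm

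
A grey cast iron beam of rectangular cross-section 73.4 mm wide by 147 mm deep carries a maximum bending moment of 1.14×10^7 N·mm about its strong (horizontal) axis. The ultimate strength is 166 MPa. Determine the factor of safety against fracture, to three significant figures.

n = 3.85

Section modulus S = bh²/6 = 73.4×147²/6 = 264400 mm³.
σ = M/S = 1.1400×10^7/264400 = 43.12 MPa.
n = 166/43.12 = 3.849.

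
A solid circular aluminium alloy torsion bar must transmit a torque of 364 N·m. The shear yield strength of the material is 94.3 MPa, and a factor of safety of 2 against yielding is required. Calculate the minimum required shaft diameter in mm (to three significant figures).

Allowable shear stress τ_allow = 94.3/2 = 47.15 MPa.
For a solid shaft τ = 16T/(πd³), so d³ = 16T/(π τ_allow) = 16×364000/(π×47.15) = 39320 mm³.
d = (39320)^(1/3) = 34.00 mm.

d = 34.0 mm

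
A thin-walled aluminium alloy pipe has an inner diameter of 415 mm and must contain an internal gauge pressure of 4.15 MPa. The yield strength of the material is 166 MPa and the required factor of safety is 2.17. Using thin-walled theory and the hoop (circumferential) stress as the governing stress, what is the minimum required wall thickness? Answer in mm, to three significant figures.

t = 11.3 mm

σ_allow = 166/2.17 = 76.50 MPa.
Hoop stress σ_h = pD/(2t), so t = pD/(2σ_allow) = 4.15×415/(2×76.50) = 11.26 mm.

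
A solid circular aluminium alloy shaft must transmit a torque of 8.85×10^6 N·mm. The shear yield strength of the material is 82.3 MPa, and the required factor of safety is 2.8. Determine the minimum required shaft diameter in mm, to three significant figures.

Allowable shear stress τ_allow = 82.3/2.8 = 29.39 MPa.
For a solid shaft τ = 16T/(πd³), so d³ = 16T/(π τ_allow) = 16×8850000/(π×29.39) = 1.533×10^6 mm³.
d = (1.533×10^6)^(1/3) = 115.3 mm.

d = 115 mm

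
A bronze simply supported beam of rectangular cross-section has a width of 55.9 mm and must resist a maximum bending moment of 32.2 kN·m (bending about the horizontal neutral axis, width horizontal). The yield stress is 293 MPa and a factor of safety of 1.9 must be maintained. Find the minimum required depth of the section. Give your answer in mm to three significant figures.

σ_allow = 293/1.9 = 154.2 MPa.
For a rectangular section σ = 6M/(bh²), so h² = 6M/(b σ_allow) = 6×3.2200×10^7/(55.9×154.2) = 22410 mm².
h = 149.7 mm.

h = 150 mm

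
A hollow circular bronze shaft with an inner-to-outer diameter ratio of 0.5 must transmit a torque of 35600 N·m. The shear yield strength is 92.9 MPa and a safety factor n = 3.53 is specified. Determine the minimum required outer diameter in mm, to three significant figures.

d_o = 194 mm

τ_allow = 92.9/3.53 = 26.32 MPa.
For a hollow shaft τ = 16T/[πd_o³(1−k⁴)] with k = 0.5, so 1−k⁴ = 0.9375.
d_o³ = 16T/[π τ_allow (1−k⁴)] = 16×3.5600×10^7/(π×26.32×0.9375) = 7.349×10^6 mm³.
d_o = 194.4 mm.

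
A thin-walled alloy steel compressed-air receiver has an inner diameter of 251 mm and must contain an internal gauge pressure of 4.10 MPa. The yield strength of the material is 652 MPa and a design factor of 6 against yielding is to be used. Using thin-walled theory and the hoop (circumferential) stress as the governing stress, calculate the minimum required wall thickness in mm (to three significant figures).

t = 4.74 mm

σ_allow = 652/6 = 108.7 MPa.
Hoop stress σ_h = pD/(2t), so t = pD/(2σ_allow) = 4.10×251/(2×108.7) = 4.735 mm.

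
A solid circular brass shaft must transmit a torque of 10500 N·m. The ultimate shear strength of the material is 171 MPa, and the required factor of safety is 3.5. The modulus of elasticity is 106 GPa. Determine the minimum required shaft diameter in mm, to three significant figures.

d = 103 mm

Allowable shear stress τ_allow = 171/3.5 = 48.86 MPa.
For a solid shaft τ = 16T/(πd³), so d³ = 16T/(π τ_allow) = 16×1.0500×10^7/(π×48.86) = 1.095×10^6 mm³.
d = (1.095×10^6)^(1/3) = 103.1 mm.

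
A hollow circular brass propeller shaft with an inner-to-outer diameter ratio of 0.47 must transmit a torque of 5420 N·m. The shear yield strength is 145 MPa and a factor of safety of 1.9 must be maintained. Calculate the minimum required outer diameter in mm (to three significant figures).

d_o = 72.4 mm

τ_allow = 145/1.9 = 76.32 MPa.
For a hollow shaft τ = 16T/[πd_o³(1−k⁴)] with k = 0.47, so 1−k⁴ = 0.9512.
d_o³ = 16T/[π τ_allow (1−k⁴)] = 16×5420000/(π×76.32×0.9512) = 380300 mm³.
d_o = 72.45 mm.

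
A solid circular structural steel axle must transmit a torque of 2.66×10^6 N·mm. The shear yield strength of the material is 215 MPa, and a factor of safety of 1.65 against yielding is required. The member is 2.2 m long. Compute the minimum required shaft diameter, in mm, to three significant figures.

d = 47.0 mm

Allowable shear stress τ_allow = 215/1.65 = 130.3 MPa.
For a solid shaft τ = 16T/(πd³), so d³ = 16T/(π τ_allow) = 16×2660000/(π×130.3) = 104000 mm³.
d = (104000)^(1/3) = 47.02 mm.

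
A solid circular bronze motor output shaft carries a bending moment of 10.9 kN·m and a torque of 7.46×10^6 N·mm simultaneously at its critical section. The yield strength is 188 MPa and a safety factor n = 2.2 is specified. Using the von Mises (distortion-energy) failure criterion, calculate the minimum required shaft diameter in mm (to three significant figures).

d = 115 mm

σ_allow = σ_y/n = 188/2.2 = 85.45 MPa.
For a solid shaft σ_b = 32M/(πd³) and τ = 16T/(πd³), so the von Mises stress is σ' = (16/πd³)·√(4M²+3T²).
√(4M²+3T²) = √(4×(1.090×10^7)² + 3×(7.460×10^6)²) = 2.534×10^7 N·mm.
d³ = 16×2.534×10^7/(π×85.45) = 1.510×10^6 mm³.
d = 114.7 mm.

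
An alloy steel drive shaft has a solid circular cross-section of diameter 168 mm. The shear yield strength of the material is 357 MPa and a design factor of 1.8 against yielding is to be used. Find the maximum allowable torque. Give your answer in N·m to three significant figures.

τ_allow = 357/1.8 = 198.3 MPa.
For a solid shaft T_allow = τ_allow·πd³/16; πd³/16 = π×168³/16 = 931000 mm³.
T_allow = 198.3×931000 = 1.847×10^8 N·mm = 184700 N·m.

T_allow = 1.85×10^5 N·m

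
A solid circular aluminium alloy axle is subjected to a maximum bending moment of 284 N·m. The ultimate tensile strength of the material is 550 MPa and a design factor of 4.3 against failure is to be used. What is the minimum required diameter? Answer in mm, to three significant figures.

d = 28.3 mm

σ_allow = 550/4.3 = 127.9 MPa.
For a solid circular section σ = 32M/(πd³), so d³ = 32M/(π σ_allow) = 32×284000/(π×127.9) = 22620 mm³.
d = 28.28 mm.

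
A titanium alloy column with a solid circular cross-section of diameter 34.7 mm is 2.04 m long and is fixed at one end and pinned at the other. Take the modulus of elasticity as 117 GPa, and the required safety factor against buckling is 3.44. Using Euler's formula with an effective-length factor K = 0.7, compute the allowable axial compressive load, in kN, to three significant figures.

I = πd⁴/64 = π×34.7⁴/64 = 71170 mm⁴.
Effective length L_e = KL = 0.7×2.04 m = 1428 mm.
Euler critical load P_cr = π²EI/L_e² = π²×117000×71170/1428² = 40300 N.
P_allow = P_cr/n = 40300/3.44 = 11720 N.

P_allow = 11.7 kN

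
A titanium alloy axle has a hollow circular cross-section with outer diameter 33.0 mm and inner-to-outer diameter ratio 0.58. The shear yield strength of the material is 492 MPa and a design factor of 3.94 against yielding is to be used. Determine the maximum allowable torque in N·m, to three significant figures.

T_allow = 781 N·m

τ_allow = 492/3.94 = 124.9 MPa.
For a hollow shaft T_allow = τ_allow·πd_o³(1−k⁴)/16 with 1−k⁴ = 0.8868, so πd_o³(1−k⁴)/16 = 6258 mm³.
T_allow = 124.9×6258 = 781400 N·mm = 781.4 N·m.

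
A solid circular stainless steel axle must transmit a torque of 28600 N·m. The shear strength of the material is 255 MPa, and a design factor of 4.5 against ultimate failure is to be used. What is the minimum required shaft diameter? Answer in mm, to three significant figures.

d = 137 mm

Allowable shear stress τ_allow = 255/4.5 = 56.67 MPa.
For a solid shaft τ = 16T/(πd³), so d³ = 16T/(π τ_allow) = 16×2.8600×10^7/(π×56.67) = 2.570×10^6 mm³.
d = (2.570×10^6)^(1/3) = 137.0 mm.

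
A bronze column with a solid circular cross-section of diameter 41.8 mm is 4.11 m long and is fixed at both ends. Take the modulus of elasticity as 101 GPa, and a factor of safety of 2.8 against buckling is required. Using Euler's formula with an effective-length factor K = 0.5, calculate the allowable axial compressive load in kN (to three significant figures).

P_allow = 12.6 kN

I = πd⁴/64 = π×41.8⁴/64 = 149900 mm⁴.
Effective length L_e = KL = 0.5×4.11 m = 2055 mm.
Euler critical load P_cr = π²EI/L_e² = π²×101000×149900/2055² = 35370 N.
P_allow = P_cr/n = 35370/2.8 = 12630 N.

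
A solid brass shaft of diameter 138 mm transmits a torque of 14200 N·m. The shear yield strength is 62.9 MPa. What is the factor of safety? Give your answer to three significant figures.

τ = 16T/(πd³) = 16×1.4200×10^7/(π×138³) = 27.52 MPa.
n = τ_limit/τ = 62.9/27.52 = 2.286.

n = 2.29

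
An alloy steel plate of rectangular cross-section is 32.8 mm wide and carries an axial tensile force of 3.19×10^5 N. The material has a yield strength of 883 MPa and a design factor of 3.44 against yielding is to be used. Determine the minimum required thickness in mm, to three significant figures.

σ_allow = 883/3.44 = 256.7 MPa.
Required area A = F/σ_allow = 319000/256.7 = 1243 mm².
t = A/w = 1243/32.8 = 37.89 mm.

t = 37.9 mm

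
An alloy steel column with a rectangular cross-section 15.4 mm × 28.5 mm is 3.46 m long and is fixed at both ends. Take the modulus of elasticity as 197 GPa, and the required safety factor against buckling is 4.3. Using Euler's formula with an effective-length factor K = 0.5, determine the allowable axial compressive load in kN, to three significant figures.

P_allow = 1.31 kN

Buckling occurs about the weak axis: I_min = h·b³/12 = 28.5×15.4³/12 = 8674 mm⁴ (b = 15.4 mm is the smaller dimension).
Effective length L_e = KL = 0.5×3.46 m = 1730 mm.
Euler critical load P_cr = π²EI/L_e² = π²×197000×8674/1730² = 5635 N.
P_allow = P_cr/n = 5635/4.3 = 1310 N.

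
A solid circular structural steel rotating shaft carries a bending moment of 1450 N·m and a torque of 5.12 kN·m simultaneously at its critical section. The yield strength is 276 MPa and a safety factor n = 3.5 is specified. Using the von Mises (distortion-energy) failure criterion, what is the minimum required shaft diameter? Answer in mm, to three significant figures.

d = 84.5 mm

σ_allow = σ_y/n = 276/3.5 = 78.86 MPa.
For a solid shaft σ_b = 32M/(πd³) and τ = 16T/(πd³), so the von Mises stress is σ' = (16/πd³)·√(4M²+3T²).
√(4M²+3T²) = √(4×(1.450×10^6)² + 3×(5.120×10^6)²) = 9.330×10^6 N·mm.
d³ = 16×9.330×10^6/(π×78.86) = 602600 mm³.
d = 84.46 mm.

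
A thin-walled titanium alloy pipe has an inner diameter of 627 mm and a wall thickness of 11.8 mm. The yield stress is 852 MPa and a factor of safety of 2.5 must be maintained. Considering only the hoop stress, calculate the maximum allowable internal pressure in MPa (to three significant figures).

p_allow = 12.8 MPa

σ_allow = 852/2.5 = 340.8 MPa.
σ_h = pD/(2t) → p_allow = 2σ_allow t/D = 2×340.8×11.8/627 = 12.83 MPa.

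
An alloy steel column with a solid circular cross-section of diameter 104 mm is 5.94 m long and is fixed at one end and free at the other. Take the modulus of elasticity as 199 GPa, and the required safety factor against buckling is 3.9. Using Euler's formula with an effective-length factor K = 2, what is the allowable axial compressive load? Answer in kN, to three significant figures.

I = πd⁴/64 = π×104⁴/64 = 5.743×10^6 mm⁴.
Effective length L_e = KL = 2×5.94 m = 11880 mm.
Euler critical load P_cr = π²EI/L_e² = π²×199000×5.743×10^6/11880² = 79910 N.
P_allow = P_cr/n = 79910/3.9 = 20490 N.

P_allow = 20.5 kN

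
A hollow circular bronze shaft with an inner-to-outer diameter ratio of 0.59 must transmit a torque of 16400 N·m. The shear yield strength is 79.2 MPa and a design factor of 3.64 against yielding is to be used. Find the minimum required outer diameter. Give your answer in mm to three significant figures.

d_o = 163 mm

τ_allow = 79.2/3.64 = 21.76 MPa.
For a hollow shaft τ = 16T/[πd_o³(1−k⁴)] with k = 0.59, so 1−k⁴ = 0.8788.
d_o³ = 16T/[π τ_allow (1−k⁴)] = 16×1.6400×10^7/(π×21.76×0.8788) = 4.368×10^6 mm³.
d_o = 163.5 mm.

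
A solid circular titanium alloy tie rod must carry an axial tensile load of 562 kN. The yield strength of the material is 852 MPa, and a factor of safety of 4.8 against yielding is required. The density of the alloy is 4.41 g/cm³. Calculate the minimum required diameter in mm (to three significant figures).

d = 63.5 mm

Allowable stress σ_allow = 852/4.8 = 177.5 MPa.
Required area A = F/σ_allow = 562000/177.5 = 3166 mm².
A = πd²/4 → d = √(4A/π) = 63.49 mm.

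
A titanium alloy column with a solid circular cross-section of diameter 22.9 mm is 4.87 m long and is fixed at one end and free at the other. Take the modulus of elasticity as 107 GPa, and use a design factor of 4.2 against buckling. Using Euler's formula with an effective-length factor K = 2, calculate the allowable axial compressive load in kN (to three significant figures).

I = πd⁴/64 = π×22.9⁴/64 = 13500 mm⁴.
Effective length L_e = KL = 2×4.87 m = 9740 mm.
Euler critical load P_cr = π²EI/L_e² = π²×107000×13500/9740² = 150.3 N.
P_allow = P_cr/n = 150.3/4.2 = 35.78 N.

P_allow = 0.0358 kN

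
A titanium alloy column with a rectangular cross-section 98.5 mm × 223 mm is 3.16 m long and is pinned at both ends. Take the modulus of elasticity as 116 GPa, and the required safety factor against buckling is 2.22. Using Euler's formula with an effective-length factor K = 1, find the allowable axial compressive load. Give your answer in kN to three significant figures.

Buckling occurs about the weak axis: I_min = h·b³/12 = 223×98.5³/12 = 1.776×10^7 mm⁴ (b = 98.5 mm is the smaller dimension).
Effective length L_e = KL = 1×3.16 m = 3160 mm.
Euler critical load P_cr = π²EI/L_e² = π²×116000×1.776×10^7/3160² = 2.036×10^6 N.
P_allow = P_cr/n = 2.036×10^6/2.22 = 917200 N.

P_allow = 917 kN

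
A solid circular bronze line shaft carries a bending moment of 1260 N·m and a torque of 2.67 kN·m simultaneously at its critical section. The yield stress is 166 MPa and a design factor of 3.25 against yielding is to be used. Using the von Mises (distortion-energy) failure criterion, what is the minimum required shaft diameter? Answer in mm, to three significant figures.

d = 80.7 mm

σ_allow = σ_y/n = 166/3.25 = 51.08 MPa.
For a solid shaft σ_b = 32M/(πd³) and τ = 16T/(πd³), so the von Mises stress is σ' = (16/πd³)·√(4M²+3T²).
√(4M²+3T²) = √(4×(1.260×10^6)² + 3×(2.670×10^6)²) = 5.267×10^6 N·mm.
d³ = 16×5.267×10^6/(π×51.08) = 525100 mm³.
d = 80.68 mm.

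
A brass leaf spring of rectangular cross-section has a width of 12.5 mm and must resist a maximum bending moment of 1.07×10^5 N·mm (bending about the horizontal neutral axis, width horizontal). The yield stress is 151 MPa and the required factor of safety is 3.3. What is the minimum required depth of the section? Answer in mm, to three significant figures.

h = 33.5 mm

σ_allow = 151/3.3 = 45.76 MPa.
For a rectangular section σ = 6M/(bh²), so h² = 6M/(b σ_allow) = 6×107000/(12.5×45.76) = 1122 mm².
h = 33.50 mm.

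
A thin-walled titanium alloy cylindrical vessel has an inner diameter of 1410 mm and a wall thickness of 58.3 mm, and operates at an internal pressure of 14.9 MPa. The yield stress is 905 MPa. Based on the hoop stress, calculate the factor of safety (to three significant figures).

σ_h = pD/(2t) = 14.9×1410/(2×58.3) = 180.2 MPa.
n = 905/180.2 = 5.023.

n = 5.02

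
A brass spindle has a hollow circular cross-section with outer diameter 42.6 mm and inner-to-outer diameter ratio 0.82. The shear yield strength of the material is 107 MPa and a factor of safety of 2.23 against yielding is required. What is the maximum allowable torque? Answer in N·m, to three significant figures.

τ_allow = 107/2.23 = 47.98 MPa.
For a hollow shaft T_allow = τ_allow·πd_o³(1−k⁴)/16 with 1−k⁴ = 0.5479, so πd_o³(1−k⁴)/16 = 8317 mm³.
T_allow = 47.98×8317 = 399000 N·mm = 399.0 N·m.

T_allow = 399 N·m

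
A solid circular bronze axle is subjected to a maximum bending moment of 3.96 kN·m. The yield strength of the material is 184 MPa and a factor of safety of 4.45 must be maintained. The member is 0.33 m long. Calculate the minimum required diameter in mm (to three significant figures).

d = 99.2 mm

σ_allow = 184/4.45 = 41.35 MPa.
For a solid circular section σ = 32M/(πd³), so d³ = 32M/(π σ_allow) = 32×3960000/(π×41.35) = 975500 mm³.
d = 99.18 mm.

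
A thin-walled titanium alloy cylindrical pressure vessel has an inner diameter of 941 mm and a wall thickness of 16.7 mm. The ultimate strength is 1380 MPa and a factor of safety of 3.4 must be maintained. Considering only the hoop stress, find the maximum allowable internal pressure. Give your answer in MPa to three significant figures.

σ_allow = 1380/3.4 = 405.9 MPa.
σ_h = pD/(2t) → p_allow = 2σ_allow t/D = 2×405.9×16.7/941 = 14.41 MPa.

p_allow = 14.4 MPa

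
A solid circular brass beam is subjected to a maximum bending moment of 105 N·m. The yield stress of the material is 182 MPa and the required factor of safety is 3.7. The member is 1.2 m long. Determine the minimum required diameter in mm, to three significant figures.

σ_allow = 182/3.7 = 49.19 MPa.
For a solid circular section σ = 32M/(πd³), so d³ = 32M/(π σ_allow) = 32×105000/(π×49.19) = 21740 mm³.
d = 27.91 mm.

d = 27.9 mm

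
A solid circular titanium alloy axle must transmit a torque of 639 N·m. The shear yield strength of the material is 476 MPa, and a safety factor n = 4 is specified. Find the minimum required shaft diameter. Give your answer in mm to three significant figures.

d = 30.1 mm

Allowable shear stress τ_allow = 476/4 = 119.0 MPa.
For a solid shaft τ = 16T/(πd³), so d³ = 16T/(π τ_allow) = 16×639000/(π×119.0) = 27350 mm³.
d = (27350)^(1/3) = 30.13 mm.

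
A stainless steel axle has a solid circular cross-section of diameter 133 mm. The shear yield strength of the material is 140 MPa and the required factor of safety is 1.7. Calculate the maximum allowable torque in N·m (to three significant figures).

τ_allow = 140/1.7 = 82.35 MPa.
For a solid shaft T_allow = τ_allow·πd³/16; πd³/16 = π×133³/16 = 461900 mm³.
T_allow = 82.35×461900 = 3.804×10^7 N·mm = 38040 N·m.

T_allow = 38000 N·m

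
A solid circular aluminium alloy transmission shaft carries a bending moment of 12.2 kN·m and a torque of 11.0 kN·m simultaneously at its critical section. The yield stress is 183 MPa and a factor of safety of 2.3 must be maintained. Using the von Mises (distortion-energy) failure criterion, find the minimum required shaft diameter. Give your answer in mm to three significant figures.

σ_allow = σ_y/n = 183/2.3 = 79.57 MPa.
For a solid shaft σ_b = 32M/(πd³) and τ = 16T/(πd³), so the von Mises stress is σ' = (16/πd³)·√(4M²+3T²).
√(4M²+3T²) = √(4×(1.220×10^7)² + 3×(1.100×10^7)²) = 3.096×10^7 N·mm.
d³ = 16×3.096×10^7/(π×79.57) = 1.982×10^6 mm³.
d = 125.6 mm.

d = 126 mm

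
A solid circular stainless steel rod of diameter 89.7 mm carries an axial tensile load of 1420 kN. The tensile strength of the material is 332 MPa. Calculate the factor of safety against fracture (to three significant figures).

n = 1.48

A = πd²/4 = 6319 mm².
σ = F/A = 1420000/6319 = 224.7 MPa.
n = 332/224.7 = 1.477.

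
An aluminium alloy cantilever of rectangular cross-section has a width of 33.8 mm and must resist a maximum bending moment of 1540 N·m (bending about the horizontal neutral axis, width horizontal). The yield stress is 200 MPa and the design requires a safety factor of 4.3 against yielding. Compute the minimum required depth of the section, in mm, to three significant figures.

h = 76.7 mm

σ_allow = 200/4.3 = 46.51 MPa.
For a rectangular section σ = 6M/(bh²), so h² = 6M/(b σ_allow) = 6×1540000/(33.8×46.51) = 5878 mm².
h = 76.66 mm.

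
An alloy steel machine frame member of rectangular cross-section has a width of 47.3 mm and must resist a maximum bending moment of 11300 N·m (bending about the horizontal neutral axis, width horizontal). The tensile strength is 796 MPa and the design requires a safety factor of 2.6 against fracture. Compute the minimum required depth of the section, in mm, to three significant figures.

h = 68.4 mm

σ_allow = 796/2.6 = 306.2 MPa.
For a rectangular section σ = 6M/(bh²), so h² = 6M/(b σ_allow) = 6×1.1300×10^7/(47.3×306.2) = 4682 mm².
h = 68.42 mm.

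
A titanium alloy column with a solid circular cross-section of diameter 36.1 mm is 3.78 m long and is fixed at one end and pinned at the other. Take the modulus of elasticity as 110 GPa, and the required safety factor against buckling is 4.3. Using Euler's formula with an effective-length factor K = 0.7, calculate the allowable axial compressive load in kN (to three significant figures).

I = πd⁴/64 = π×36.1⁴/64 = 83370 mm⁴.
Effective length L_e = KL = 0.7×3.78 m = 2646 mm.
Euler critical load P_cr = π²EI/L_e² = π²×110000×83370/2646² = 12930 N.
P_allow = P_cr/n = 12930/4.3 = 3006 N.

P_allow = 3.01 kN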